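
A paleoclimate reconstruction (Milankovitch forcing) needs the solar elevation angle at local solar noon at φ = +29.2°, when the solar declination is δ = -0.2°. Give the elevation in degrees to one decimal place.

At local noon the hour angle is zero, so the zenith angle equals |φ − δ| = |+29.2° − (-0.200°)| = 29.400°.
Elevation = 90° − 29.400° = 60.6°.

60.6°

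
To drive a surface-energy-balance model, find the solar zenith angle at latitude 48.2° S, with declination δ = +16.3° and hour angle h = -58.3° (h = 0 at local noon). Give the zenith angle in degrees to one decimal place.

θ_z = 82.7°

cos θ_z = sin φ sin δ + cos φ cos δ cos h = -0.209230 + 0.336166 = 0.126936.
θ_z = arccos(0.126936) = 82.7°.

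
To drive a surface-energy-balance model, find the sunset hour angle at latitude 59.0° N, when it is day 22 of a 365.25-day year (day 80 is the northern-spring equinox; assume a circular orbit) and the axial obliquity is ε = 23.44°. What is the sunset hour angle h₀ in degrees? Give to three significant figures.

h₀ = 53.8°

Solar longitude: L_s = 360° × (22 − 80)/365.25 = -57.166°, i.e. -57.166° + 360° = 302.834°.
sin δ = sin 23.44° × sin 302.834° = -0.33424, so δ = -19.526°.
cos h₀ = −tan ϕ · tan δ = −tan(+59.0°) × tan(-19.526°) = 0.5902, so h₀ = 0.9395 rad = 53.83°.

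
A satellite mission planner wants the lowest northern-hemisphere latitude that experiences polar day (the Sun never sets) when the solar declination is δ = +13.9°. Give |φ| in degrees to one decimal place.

Polar day requires cos H₀ = −tan φ tan δ ≤ −1, i.e. tan φ tan δ ≥ 1.
The boundary is |tan φ| · |tan δ| = 1, so |φ| = 90° − |δ| = 90° − 13.9° = 76.1° in the northern hemisphere.

|φ| = 76.1°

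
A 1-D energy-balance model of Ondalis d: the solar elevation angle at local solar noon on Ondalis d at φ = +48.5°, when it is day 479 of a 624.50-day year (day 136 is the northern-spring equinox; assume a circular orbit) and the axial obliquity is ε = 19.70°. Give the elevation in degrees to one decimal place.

35.6°

Solar longitude: λ_s = 360° × (479 − 136)/624.50 = 197.726°.
sin δ = sin 19.70° × sin 197.726° = -0.10263, so δ = -5.891°.
At local noon the hour angle is zero, so the zenith angle equals |φ − δ| = |+48.5° − (-5.891°)| = 54.391°.
Elevation = 90° − 54.391° = 35.6°.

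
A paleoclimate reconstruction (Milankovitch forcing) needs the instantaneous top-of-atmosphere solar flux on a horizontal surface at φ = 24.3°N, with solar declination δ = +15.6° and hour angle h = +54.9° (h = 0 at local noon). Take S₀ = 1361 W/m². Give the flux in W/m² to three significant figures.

cos θ_z = sin φ sin δ + cos φ cos δ cos h = 0.110664 + 0.504757 = 0.615421.
Flux = S₀ · cos θ_z = 1361 × 0.615421 = 837.6 W/m².

838 W/m²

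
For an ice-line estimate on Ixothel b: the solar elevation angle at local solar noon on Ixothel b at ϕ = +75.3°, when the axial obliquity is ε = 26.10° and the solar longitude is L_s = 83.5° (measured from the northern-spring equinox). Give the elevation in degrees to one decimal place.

40.6°

Solar declination: sin δ = sin ε · sin L_s = sin 26.10° × sin 83.5° = 0.43711, so δ = +25.920°.
At local noon the hour angle is zero, so the zenith angle equals |ϕ − δ| = |+75.3° − (+25.920°)| = 49.380°.
Elevation = 90° − 49.380° = 40.6°.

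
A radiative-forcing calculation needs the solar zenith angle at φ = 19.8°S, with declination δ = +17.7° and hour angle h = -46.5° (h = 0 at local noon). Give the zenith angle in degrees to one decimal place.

cos θ_z = sin φ sin δ + cos φ cos δ cos h = -0.102988 + 0.617000 = 0.514012.
θ_z = arccos(0.514012) = 59.1°.

θ_z = 59.1°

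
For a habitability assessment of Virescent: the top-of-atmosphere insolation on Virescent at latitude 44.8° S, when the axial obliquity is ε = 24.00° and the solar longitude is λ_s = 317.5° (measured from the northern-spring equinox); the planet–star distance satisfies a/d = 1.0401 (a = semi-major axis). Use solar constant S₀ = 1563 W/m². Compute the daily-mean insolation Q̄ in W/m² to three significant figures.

Q̄ ≈ 546 W/m²

Solar declination: sin δ = sin ε · sin λ_s = sin 24.00° × sin 317.5° = -0.27479, so δ = -15.949°.
cos H₀ = −tan(-44.8°) tan(-15.949°) = -0.2838, H₀ = 1.8586 rad.
Bracket: H₀ sin φ sin δ + cos φ cos δ sin H₀ = 1.8586×-0.70463×-0.27479 + 0.70957×0.96151×0.95888 = 0.359872 + 0.654204 = 1.014076.
Inverse-square distance factor (a/d)² = 1.0401² = 1.081808.
Q̄ = (S₀/π) × 1.081808 × [bracket] = (1563/π) × 1.081808 × 1.014076 = 545.8 W/m².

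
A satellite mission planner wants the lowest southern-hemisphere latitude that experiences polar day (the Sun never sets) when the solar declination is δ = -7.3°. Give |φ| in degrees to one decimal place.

Polar day requires cos H₀ = −tan φ tan δ ≤ −1, i.e. tan φ tan δ ≥ 1.
The boundary is |tan φ| · |tan δ| = 1, so |φ| = 90° − |δ| = 90° − 7.3° = 82.7° in the southern hemisphere.

|φ| = 82.7°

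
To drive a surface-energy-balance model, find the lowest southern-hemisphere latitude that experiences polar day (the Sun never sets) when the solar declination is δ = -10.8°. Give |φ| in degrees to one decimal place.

|φ| = 79.2°

Polar day requires cos H₀ = −tan φ tan δ ≤ −1, i.e. tan φ tan δ ≥ 1.
The boundary is |tan φ| · |tan δ| = 1, so |φ| = 90° − |δ| = 90° − 10.8° = 79.2° in the southern hemisphere.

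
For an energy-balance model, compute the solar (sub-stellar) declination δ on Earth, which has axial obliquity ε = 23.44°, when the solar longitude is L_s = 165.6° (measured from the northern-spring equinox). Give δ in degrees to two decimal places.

δ = +5.68°

sin δ = sin ε · sin L_s = sin 23.44° × sin 165.6° = 0.098926.
δ = arcsin(0.098926) = +5.68°.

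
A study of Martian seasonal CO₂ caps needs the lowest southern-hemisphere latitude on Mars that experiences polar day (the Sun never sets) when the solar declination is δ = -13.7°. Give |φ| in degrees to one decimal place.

Polar day requires cos H₀ = −tan φ tan δ ≤ −1, i.e. tan φ tan δ ≥ 1.
The boundary is |tan φ| · |tan δ| = 1, so |φ| = 90° − |δ| = 90° − 13.7° = 76.3° in the southern hemisphere.

|φ| = 76.3°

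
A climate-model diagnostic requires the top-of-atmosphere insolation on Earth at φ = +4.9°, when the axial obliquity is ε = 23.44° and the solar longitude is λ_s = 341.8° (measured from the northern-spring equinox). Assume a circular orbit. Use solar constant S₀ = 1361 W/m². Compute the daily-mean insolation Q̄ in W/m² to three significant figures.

Solar declination: sin δ = sin ε · sin λ_s = sin 23.44° × sin 341.8° = -0.12424, so δ = -7.137°.
cos H₀ = −tan(+4.9°) tan(-7.137°) = 0.0107, H₀ = 1.5601 rad.
Bracket: H₀ sin φ sin δ + cos φ cos δ sin H₀ = 1.5601×0.08542×-0.12424 + 0.99635×0.99225×0.99994 = -0.016557 + 0.988569 = 0.972012.
Q̄ = (S₀/π) × [bracket] = (1361/π) × 0.972012 = 421.1 W/m².

Q̄ ≈ 421 W/m²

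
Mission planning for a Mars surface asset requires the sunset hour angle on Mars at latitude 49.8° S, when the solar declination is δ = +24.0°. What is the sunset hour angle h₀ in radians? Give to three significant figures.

h₀ = 1.02 rad

cos h₀ = −tan ϕ · tan δ = −tan(-49.8°) × tan(+24.000°) = 0.5269, so h₀ = 1.0159 rad = 58.21°.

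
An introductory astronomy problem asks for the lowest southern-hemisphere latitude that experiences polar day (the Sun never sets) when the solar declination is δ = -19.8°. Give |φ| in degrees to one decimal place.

|φ| = 70.2°

Polar day requires cos H₀ = −tan φ tan δ ≤ −1, i.e. tan φ tan δ ≥ 1.
The boundary is |tan φ| · |tan δ| = 1, so |φ| = 90° − |δ| = 90° − 19.8° = 70.2° in the southern hemisphere.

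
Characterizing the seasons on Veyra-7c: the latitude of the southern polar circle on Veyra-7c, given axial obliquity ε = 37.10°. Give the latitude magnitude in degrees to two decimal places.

52.90°

The polar circle is the lowest latitude that experiences at least one full rotation of continuous darkness at the northern-summer solstice; it lies at |φ| = 90° − ε = 90° − 37.10° = 52.90°.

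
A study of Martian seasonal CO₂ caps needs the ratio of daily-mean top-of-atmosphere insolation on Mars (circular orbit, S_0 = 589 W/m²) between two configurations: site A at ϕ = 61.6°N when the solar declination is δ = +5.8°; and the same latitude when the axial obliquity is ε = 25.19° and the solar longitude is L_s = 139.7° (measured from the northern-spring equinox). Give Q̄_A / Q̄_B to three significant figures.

Q̄_A / Q̄_B ≈ 0.688

— Configuration A (ϕ=+61.6°):
cos h₀ = −tan(+61.6°) tan(+5.800°) = -0.1879, h₀ = 1.7598 rad.
Bracket: h₀ sin ϕ sin δ + cos ϕ cos δ sin h₀ = 1.7598×0.87965×0.10106 + 0.47562×0.99488×0.98220 = 0.156442 + 0.464762 = 0.621204.
Q̄ = (S_0/π) × [bracket] = (589/π) × 0.621204 = 116.47 W/m².
— Configuration B (ϕ=+61.6°):
Solar declination: sin δ = sin ε · sin L_s = sin 25.19° × sin 139.7° = 0.27529, so δ = +15.979°.
cos h₀ = −tan(+61.6°) tan(+15.979°) = -0.5296, h₀ = 2.1289 rad.
Bracket: h₀ sin ϕ sin δ + cos ϕ cos δ sin h₀ = 2.1289×0.87965×0.27529 + 0.47562×0.96136×0.84825 = 0.515532 + 0.387856 = 0.903388.
Q̄ = (S_0/π) × [bracket] = (589/π) × 0.903388 = 169.37 W/m².
Ratio Q̄_A / Q̄_B = 116.47 / 169.37 = 0.6877.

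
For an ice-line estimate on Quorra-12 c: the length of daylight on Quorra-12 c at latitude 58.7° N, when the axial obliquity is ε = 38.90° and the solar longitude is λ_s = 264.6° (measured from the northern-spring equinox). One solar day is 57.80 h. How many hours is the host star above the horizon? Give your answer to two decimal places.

Solar declination: sin δ = sin ε · sin λ_s = sin 38.90° × sin 264.6° = -0.62518, so δ = -38.695°.
cos H₀ = −tan φ · tan δ = 1.3174 ≥ 1, so the host star never rises (polar night) and H₀ = 0.
Daylight = 2H₀/(2π) × 57.80 h = (0.0000/π) × 57.80 = 0.00 h.

0.00 h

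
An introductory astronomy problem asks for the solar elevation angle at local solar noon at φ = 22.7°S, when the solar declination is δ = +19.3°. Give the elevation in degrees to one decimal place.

At local noon the hour angle is zero, so the zenith angle equals |φ − δ| = |-22.7° − (+19.300°)| = 42.000°.
Elevation = 90° − 42.000° = 48.0°.

48.0°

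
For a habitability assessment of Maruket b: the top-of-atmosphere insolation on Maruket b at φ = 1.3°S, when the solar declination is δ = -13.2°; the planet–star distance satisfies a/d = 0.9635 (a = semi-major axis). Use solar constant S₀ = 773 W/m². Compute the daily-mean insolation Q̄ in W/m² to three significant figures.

Q̄ ≈ 224 W/m²

cos H₀ = −tan(-1.3°) tan(-13.200°) = -0.0053, H₀ = 1.5761 rad.
Bracket: H₀ sin φ sin δ + cos φ cos δ sin H₀ = 1.5761×-0.02269×-0.22835 + 0.99974×0.97358×0.99999 = 0.008166 + 0.973317 = 0.981483.
Inverse-square distance factor (a/d)² = 0.9635² = 0.928332.
Q̄ = (S₀/π) × 0.928332 × [bracket] = (773/π) × 0.928332 × 0.981483 = 224.2 W/m².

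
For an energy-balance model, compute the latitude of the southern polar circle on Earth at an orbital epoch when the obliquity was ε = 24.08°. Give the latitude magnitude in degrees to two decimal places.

65.92°

The polar circle is the lowest latitude that experiences at least one full rotation of continuous darkness at the northern-summer solstice; it lies at |φ| = 90° − ε = 90° − 24.08° = 65.92°.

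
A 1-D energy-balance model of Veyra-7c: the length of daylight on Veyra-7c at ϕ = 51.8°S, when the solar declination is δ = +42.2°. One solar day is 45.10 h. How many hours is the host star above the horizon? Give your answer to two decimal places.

cos h₀ = −tan ϕ · tan δ = 1.1523 ≥ 1, so the host star never rises (polar night) and h₀ = 0.
Daylight = 2h₀/(2π) × 45.10 h = (0.0000/π) × 45.10 = 0.00 h.

0.00 h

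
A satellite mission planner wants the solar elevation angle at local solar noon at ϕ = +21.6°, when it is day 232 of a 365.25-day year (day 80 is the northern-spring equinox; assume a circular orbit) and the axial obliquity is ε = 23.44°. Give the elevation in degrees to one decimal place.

Solar longitude: L_s = 360° × (232 − 80)/365.25 = 149.815°.
sin δ = sin 23.44° × sin 149.815° = 0.20000, so δ = +11.537°.
At local noon the hour angle is zero, so the zenith angle equals |ϕ − δ| = |+21.6° − (+11.537°)| = 10.063°.
Elevation = 90° − 10.063° = 79.9°.

79.9°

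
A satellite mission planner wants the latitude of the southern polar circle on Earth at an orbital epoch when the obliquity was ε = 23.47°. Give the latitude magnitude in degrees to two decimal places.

66.53°

The polar circle is the lowest latitude that experiences at least one full rotation of continuous darkness at the northern-summer solstice; it lies at |ϕ| = 90° − ε = 90° − 23.47° = 66.53°.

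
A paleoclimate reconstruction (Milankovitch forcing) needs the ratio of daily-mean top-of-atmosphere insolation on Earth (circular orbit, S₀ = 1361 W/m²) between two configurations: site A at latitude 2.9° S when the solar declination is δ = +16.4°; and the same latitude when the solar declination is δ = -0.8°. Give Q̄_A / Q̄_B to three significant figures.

— Configuration A (φ=-2.9°):
cos H₀ = −tan(-2.9°) tan(+16.400°) = 0.0149, H₀ = 1.5559 rad.
Bracket: H₀ sin φ sin δ + cos φ cos δ sin H₀ = 1.5559×-0.05059×0.28234 + 0.99872×0.95931×0.99989 = -0.022224 + 0.957977 = 0.935753.
Q̄ = (S₀/π) × [bracket] = (1361/π) × 0.935753 = 405.39 W/m².
— Configuration B (φ=-2.9°):
cos H₀ = −tan(-2.9°) tan(-0.800°) = -0.0007, H₀ = 1.5715 rad.
Bracket: H₀ sin φ sin δ + cos φ cos δ sin H₀ = 1.5715×-0.05059×-0.01396 + 0.99872×0.99990×1.00000 = 0.001110 + 0.998620 = 0.999730.
Q̄ = (S₀/π) × [bracket] = (1361/π) × 0.999730 = 433.10 W/m².
Ratio Q̄_A / Q̄_B = 405.39 / 433.10 = 0.9360.

Q̄_A / Q̄_B ≈ 0.936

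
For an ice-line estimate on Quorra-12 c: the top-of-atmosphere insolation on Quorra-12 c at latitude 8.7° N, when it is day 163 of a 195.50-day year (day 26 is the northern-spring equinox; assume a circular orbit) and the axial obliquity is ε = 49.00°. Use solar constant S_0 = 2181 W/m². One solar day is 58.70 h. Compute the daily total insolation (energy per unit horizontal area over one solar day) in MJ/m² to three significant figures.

77.0 MJ/m²

Solar longitude: L_s = 360° × (163 − 26)/195.50 = 252.276°.
sin δ = sin 49.00° × sin 252.276° = -0.71889, so δ = -45.963°.
cos h₀ = −tan(+8.7°) tan(-45.963°) = 0.1583, h₀ = 1.4119 rad.
Bracket: h₀ sin ϕ sin δ + cos ϕ cos δ sin h₀ = 1.4119×0.15126×-0.71889 + 0.98849×0.69513×0.98740 = -0.153529 + 0.678471 = 0.524942.
Q̄ = (S_0/π) × [bracket] = (2181/π) × 0.524942 = 364.43 W/m².
Daily total = Q̄ × 58.70 h × 3600 s/h = 364.43 × 58.70 × 3600 / 10⁶ = 77.01 MJ/m².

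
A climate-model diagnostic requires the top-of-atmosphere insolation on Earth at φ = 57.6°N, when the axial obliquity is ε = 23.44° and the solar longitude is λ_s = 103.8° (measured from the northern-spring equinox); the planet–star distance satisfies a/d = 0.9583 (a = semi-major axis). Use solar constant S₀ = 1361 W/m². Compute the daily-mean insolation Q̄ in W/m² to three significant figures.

Q̄ ≈ 445 W/m²

Solar declination: sin δ = sin ε · sin λ_s = sin 23.44° × sin 103.8° = 0.38631, so δ = +22.725°.
cos H₀ = −tan(+57.6°) tan(+22.725°) = -0.6600, H₀ = 2.2916 rad.
Bracket: H₀ sin φ sin δ + cos φ cos δ sin H₀ = 2.2916×0.84433×0.38631 + 0.53583×0.92237×0.75131 = 0.747458 + 0.371323 = 1.118781.
Inverse-square distance factor (a/d)² = 0.9583² = 0.918339.
Q̄ = (S₀/π) × 0.918339 × [bracket] = (1361/π) × 0.918339 × 1.118781 = 445.1 W/m².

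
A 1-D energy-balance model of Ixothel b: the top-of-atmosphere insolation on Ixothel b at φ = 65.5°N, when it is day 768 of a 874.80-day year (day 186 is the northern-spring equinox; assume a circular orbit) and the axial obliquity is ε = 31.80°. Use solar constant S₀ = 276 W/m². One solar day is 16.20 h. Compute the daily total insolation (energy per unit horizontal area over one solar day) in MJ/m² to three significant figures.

Solar longitude: λ_s = 360° × (768 − 186)/874.80 = 239.506°.
sin δ = sin 31.80° × sin 239.506° = -0.45407, so δ = -27.005°.
cos H₀ = −tan(+65.5°) tan(-27.005°) = 1.1183 ≥ 1 ⇒ polar night, H₀ = 0 and Q̄ = 0.
Daily total = Q̄ × 16.20 h × 3600 s/h = 0.00 MJ/m².

0.00 MJ/m²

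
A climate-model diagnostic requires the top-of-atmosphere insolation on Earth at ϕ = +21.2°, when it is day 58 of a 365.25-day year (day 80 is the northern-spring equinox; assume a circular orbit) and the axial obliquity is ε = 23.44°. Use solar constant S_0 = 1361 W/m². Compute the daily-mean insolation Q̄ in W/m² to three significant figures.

Q̄ ≈ 364 W/m²

Solar longitude: L_s = 360° × (58 − 80)/365.25 = -21.684°, i.e. -21.684° + 360° = 338.316°.
sin δ = sin 23.44° × sin 338.316° = -0.14698, so δ = -8.452°.
cos h₀ = −tan(+21.2°) tan(-8.452°) = 0.0576, h₀ = 1.5131 rad.
Bracket: h₀ sin ϕ sin δ + cos ϕ cos δ sin h₀ = 1.5131×0.36162×-0.14698 + 0.93232×0.98914×0.99834 = -0.080423 + 0.920664 = 0.840241.
Q̄ = (S_0/π) × [bracket] = (1361/π) × 0.840241 = 364.0 W/m².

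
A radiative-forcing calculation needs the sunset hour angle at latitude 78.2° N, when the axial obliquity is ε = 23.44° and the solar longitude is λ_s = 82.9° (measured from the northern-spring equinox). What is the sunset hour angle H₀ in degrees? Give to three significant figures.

H₀ = 180°

Solar declination: sin δ = sin ε · sin λ_s = sin 23.44° × sin 82.9° = 0.39474, so δ = +23.250°.
Sunrise equation: cos H₀ = −tan φ · tan δ = -2.0565 ≤ −1, so the Sun never sets (polar day) and H₀ = π.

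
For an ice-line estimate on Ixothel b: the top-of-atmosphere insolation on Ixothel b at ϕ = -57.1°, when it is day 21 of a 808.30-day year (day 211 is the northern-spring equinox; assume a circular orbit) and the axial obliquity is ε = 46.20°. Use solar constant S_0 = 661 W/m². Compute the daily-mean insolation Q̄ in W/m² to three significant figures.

Solar longitude: L_s = 360° × (21 − 211)/808.30 = -84.622°, i.e. -84.622° + 360° = 275.378°.
sin δ = sin 46.20° × sin 275.378° = -0.71858, so δ = -45.938°.
cos h₀ = −tan(-57.1°) tan(-45.938°) = -1.5972 ≤ −1 ⇒ polar day, h₀ = π.
Bracket: h₀ sin ϕ sin δ + cos ϕ cos δ sin h₀ = 3.1416×-0.83962×-0.71858 + 0.54317×0.69544×0.00000 = 1.895435 + 0.000000 = 1.895435.
Q̄ = (S_0/π) × [bracket] = (661/π) × 1.895435 = 398.8 W/m².

Q̄ ≈ 399 W/m²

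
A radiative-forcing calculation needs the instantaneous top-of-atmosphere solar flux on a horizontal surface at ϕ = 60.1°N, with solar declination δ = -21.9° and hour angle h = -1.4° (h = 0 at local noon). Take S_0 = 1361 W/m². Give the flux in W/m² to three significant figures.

cos θ_z = sin ϕ sin δ + cos ϕ cos δ cos h = -0.323342 + 0.462377 = 0.139035.
Flux = S_0 · cos θ_z = 1361 × 0.139035 = 189.2 W/m².

189 W/m²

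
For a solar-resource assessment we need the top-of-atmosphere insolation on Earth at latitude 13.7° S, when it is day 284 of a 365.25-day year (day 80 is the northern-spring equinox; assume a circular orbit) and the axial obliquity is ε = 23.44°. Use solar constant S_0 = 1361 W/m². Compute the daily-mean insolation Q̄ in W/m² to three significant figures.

Solar longitude: L_s = 360° × (284 − 80)/365.25 = 201.068°.
sin δ = sin 23.44° × sin 201.068° = -0.14299, so δ = -8.221°.
cos h₀ = −tan(-13.7°) tan(-8.221°) = -0.0352, h₀ = 1.6060 rad.
Bracket: h₀ sin ϕ sin δ + cos ϕ cos δ sin h₀ = 1.6060×-0.23684×-0.14299 + 0.97155×0.98972×0.99938 = 0.054388 + 0.960966 = 1.015354.
Q̄ = (S_0/π) × [bracket] = (1361/π) × 1.015354 = 439.9 W/m².

Q̄ ≈ 440 W/m²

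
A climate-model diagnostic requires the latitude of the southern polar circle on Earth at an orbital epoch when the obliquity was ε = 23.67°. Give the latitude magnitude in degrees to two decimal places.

The polar circle is the lowest latitude that experiences at least one full rotation of continuous darkness at the northern-summer solstice; it lies at |φ| = 90° − ε = 90° − 23.67° = 66.33°.

66.33°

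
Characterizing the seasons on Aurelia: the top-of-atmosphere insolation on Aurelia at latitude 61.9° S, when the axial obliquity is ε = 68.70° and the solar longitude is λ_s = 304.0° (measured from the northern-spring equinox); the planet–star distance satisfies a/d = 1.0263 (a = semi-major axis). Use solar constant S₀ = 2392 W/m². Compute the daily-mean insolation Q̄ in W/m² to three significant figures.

Q̄ ≈ 1.72e+03 W/m²

Solar declination: sin δ = sin ε · sin λ_s = sin 68.70° × sin 304.0° = -0.77241, so δ = -50.571°.
cos H₀ = −tan(-61.9°) tan(-50.571°) = -2.2776 ≤ −1 ⇒ polar day, H₀ = π.
Bracket: H₀ sin φ sin δ + cos φ cos δ sin H₀ = 3.1416×-0.88213×-0.77241 + 0.47101×0.63513×0.00000 = 2.140580 + 0.000000 = 2.140580.
Inverse-square distance factor (a/d)² = 1.0263² = 1.053292.
Q̄ = (S₀/π) × 1.053292 × [bracket] = (2392/π) × 1.053292 × 2.140580 = 1717 W/m².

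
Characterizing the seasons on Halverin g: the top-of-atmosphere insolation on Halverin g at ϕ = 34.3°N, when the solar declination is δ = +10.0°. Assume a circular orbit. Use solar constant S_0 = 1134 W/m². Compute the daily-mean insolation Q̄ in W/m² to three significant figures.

Q̄ ≈ 351 W/m²

cos h₀ = −tan(+34.3°) tan(+10.000°) = -0.1203, h₀ = 1.6914 rad.
Bracket: h₀ sin ϕ sin δ + cos ϕ cos δ sin h₀ = 1.6914×0.56353×0.17365 + 0.82610×0.98481×0.99274 = 0.165515 + 0.807645 = 0.973160.
Q̄ = (S_0/π) × [bracket] = (1134/π) × 0.973160 = 351.3 W/m².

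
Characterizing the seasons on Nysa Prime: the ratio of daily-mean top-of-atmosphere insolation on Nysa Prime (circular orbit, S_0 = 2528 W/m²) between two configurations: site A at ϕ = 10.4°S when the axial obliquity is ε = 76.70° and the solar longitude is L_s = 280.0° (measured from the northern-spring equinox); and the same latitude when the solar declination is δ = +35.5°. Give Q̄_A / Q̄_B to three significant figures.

— Configuration A (ϕ=-10.4°):
Solar declination: sin δ = sin ε · sin L_s = sin 76.70° × sin 280.0° = -0.95839, so δ = -73.414°.
cos h₀ = −tan(-10.4°) tan(-73.414°) = -0.6162, h₀ = 2.2347 rad.
Bracket: h₀ sin ϕ sin δ + cos ϕ cos δ sin h₀ = 2.2347×-0.18052×-0.95839 + 0.98357×0.28545×0.78758 = 0.386622 + 0.221121 = 0.607743.
Q̄ = (S_0/π) × [bracket] = (2528/π) × 0.607743 = 489.04 W/m².
— Configuration B (ϕ=-10.4°):
cos h₀ = −tan(-10.4°) tan(+35.500°) = 0.1309, h₀ = 1.4395 rad.
Bracket: h₀ sin ϕ sin δ + cos ϕ cos δ sin h₀ = 1.4395×-0.18052×0.58070 + 0.98357×0.81412×0.99139 = -0.150900 + 0.793850 = 0.642950.
Q̄ = (S_0/π) × [bracket] = (2528/π) × 0.642950 = 517.37 W/m².
Ratio Q̄_A / Q̄_B = 489.04 / 517.37 = 0.9452.

Q̄_A / Q̄_B ≈ 0.945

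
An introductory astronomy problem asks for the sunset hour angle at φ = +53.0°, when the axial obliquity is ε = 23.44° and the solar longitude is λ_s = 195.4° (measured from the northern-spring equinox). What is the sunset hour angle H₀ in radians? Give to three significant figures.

Solar declination: sin δ = sin ε · sin λ_s = sin 23.44° × sin 195.4° = -0.10564, so δ = -6.064°.
cos H₀ = −tan φ · tan δ = −tan(+53.0°) × tan(-6.064°) = 0.1410, so H₀ = 1.4294 rad = 81.90°.

H₀ = 1.43 rad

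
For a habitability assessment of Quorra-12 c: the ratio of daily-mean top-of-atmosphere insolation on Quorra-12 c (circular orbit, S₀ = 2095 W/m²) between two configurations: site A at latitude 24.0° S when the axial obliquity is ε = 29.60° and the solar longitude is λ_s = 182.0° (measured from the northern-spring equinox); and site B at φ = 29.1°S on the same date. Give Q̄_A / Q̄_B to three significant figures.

— Configuration A (φ=-24.0°):
Solar declination: sin δ = sin ε · sin λ_s = sin 29.60° × sin 182.0° = -0.01724, so δ = -0.988°.
cos H₀ = −tan(-24.0°) tan(-0.988°) = -0.0077, H₀ = 1.5785 rad.
Bracket: H₀ sin φ sin δ + cos φ cos δ sin H₀ = 1.5785×-0.40674×-0.01724 + 0.91355×0.99985×0.99997 = 0.011069 + 0.913386 = 0.924455.
Q̄ = (S₀/π) × [bracket] = (2095/π) × 0.924455 = 616.48 W/m².
— Configuration B (φ=-29.1°):
cos H₀ = −tan(-29.1°) tan(-0.988°) = -0.0096, H₀ = 1.5804 rad.
Bracket: H₀ sin φ sin δ + cos φ cos δ sin H₀ = 1.5804×-0.48634×-0.01724 + 0.87377×0.99985×0.99995 = 0.013251 + 0.873595 = 0.886846.
Q̄ = (S₀/π) × [bracket] = (2095/π) × 0.886846 = 591.40 W/m².
Ratio Q̄_A / Q̄_B = 616.48 / 591.40 = 1.042.

Q̄_A / Q̄_B ≈ 1.04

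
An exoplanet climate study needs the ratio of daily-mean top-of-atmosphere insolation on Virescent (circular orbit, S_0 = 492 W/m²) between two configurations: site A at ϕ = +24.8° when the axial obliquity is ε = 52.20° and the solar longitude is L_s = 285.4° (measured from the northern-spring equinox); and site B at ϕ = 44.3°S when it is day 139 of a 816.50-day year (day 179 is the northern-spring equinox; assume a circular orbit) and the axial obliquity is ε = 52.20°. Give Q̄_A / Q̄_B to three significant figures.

Q̄_A / Q̄_B ≈ 0.179

— Configuration A (ϕ=+24.8°):
Solar declination: sin δ = sin ε · sin L_s = sin 52.20° × sin 285.4° = -0.76178, so δ = -49.622°.
cos h₀ = −tan(+24.8°) tan(-49.622°) = 0.5433, h₀ = 0.9964 rad.
Bracket: h₀ sin ϕ sin δ + cos ϕ cos δ sin h₀ = 0.9964×0.41945×-0.76178 + 0.90778×0.64783×0.83951 = -0.318378 + 0.493705 = 0.175327.
Q̄ = (S_0/π) × [bracket] = (492/π) × 0.175327 = 27.458 W/m².
— Configuration B (ϕ=-44.3°):
Solar longitude: L_s = 360° × (139 − 179)/816.50 = -17.636°, i.e. -17.636° + 360° = 342.364°.
sin δ = sin 52.20° × sin 342.364° = -0.23940, so δ = -13.851°.
cos h₀ = −tan(-44.3°) tan(-13.851°) = -0.2406, h₀ = 1.8138 rad.
Bracket: h₀ sin ϕ sin δ + cos ϕ cos δ sin h₀ = 1.8138×-0.69842×-0.23940 + 0.71569×0.97092×0.97062 = 0.303271 + 0.674462 = 0.977733.
Q̄ = (S_0/π) × [bracket] = (492/π) × 0.977733 = 153.12 W/m².
Ratio Q̄_A / Q̄_B = 27.458 / 153.12 = 0.1793.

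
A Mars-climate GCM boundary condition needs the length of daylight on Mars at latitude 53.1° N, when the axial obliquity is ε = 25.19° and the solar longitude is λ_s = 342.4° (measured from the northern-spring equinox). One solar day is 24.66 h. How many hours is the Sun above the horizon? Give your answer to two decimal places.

10.97 h

Solar declination: sin δ = sin ε · sin λ_s = sin 25.19° × sin 342.4° = -0.12870, so δ = -7.394°.
cos H₀ = −tan φ · tan δ = −tan(+53.1°) × tan(-7.394°) = 0.1728, so H₀ = 1.3971 rad = 80.05°.
Daylight = 2H₀/(2π) × 24.66 h = (1.3971/π) × 24.66 = 10.97 h.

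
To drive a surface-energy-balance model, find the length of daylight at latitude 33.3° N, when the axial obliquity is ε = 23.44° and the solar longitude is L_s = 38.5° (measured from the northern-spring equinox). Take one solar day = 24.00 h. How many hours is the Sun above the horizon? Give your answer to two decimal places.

13.29 h

Solar declination: sin δ = sin ε · sin L_s = sin 23.44° × sin 38.5° = 0.24763, so δ = +14.337°.
cos h₀ = −tan ϕ · tan δ = −tan(+33.3°) × tan(+14.337°) = -0.1679, so h₀ = 1.7395 rad = 99.67°.
Daylight = 2h₀/(2π) × 24.00 h = (1.7395/π) × 24.00 = 13.29 h.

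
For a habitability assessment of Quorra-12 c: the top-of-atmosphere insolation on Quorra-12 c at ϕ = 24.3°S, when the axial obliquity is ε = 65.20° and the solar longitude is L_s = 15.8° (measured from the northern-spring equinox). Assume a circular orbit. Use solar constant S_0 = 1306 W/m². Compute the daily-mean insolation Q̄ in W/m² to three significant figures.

Q̄ ≈ 303 W/m²

Solar declination: sin δ = sin ε · sin L_s = sin 65.20° × sin 15.8° = 0.24717, so δ = +14.310°.
cos h₀ = −tan(-24.3°) tan(+14.310°) = 0.1152, h₀ = 1.4554 rad.
Bracket: h₀ sin ϕ sin δ + cos ϕ cos δ sin h₀ = 1.4554×-0.41151×0.24717 + 0.91140×0.96897×0.99335 = -0.148033 + 0.877247 = 0.729214.
Q̄ = (S_0/π) × [bracket] = (1306/π) × 0.729214 = 303.1 W/m².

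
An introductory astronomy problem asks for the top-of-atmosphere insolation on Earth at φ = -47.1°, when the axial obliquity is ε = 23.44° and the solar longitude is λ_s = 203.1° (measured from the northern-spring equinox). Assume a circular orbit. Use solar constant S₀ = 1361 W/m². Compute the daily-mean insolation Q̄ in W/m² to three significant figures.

Q̄ ≈ 373 W/m²

Solar declination: sin δ = sin ε · sin λ_s = sin 23.44° × sin 203.1° = -0.15607, so δ = -8.979°.
cos H₀ = −tan(-47.1°) tan(-8.979°) = -0.1700, H₀ = 1.7417 rad.
Bracket: H₀ sin φ sin δ + cos φ cos δ sin H₀ = 1.7417×-0.73254×-0.15607 + 0.68072×0.98775×0.98544 = 0.199124 + 0.662591 = 0.861715.
Q̄ = (S₀/π) × [bracket] = (1361/π) × 0.861715 = 373.3 W/m².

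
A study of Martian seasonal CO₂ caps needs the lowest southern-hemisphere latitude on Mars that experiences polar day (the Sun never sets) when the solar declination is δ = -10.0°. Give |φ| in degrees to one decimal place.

Polar day requires cos H₀ = −tan φ tan δ ≤ −1, i.e. tan φ tan δ ≥ 1.
The boundary is |tan φ| · |tan δ| = 1, so |φ| = 90° − |δ| = 90° − 10.0° = 80.0° in the southern hemisphere.

|φ| = 80.0°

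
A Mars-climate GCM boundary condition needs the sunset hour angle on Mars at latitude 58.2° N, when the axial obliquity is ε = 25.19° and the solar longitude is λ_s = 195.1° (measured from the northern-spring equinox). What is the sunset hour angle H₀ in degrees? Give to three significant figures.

H₀ = 79.6°

Solar declination: sin δ = sin ε · sin λ_s = sin 25.19° × sin 195.1° = -0.11088, so δ = -6.366°.
cos H₀ = −tan φ · tan δ = −tan(+58.2°) × tan(-6.366°) = 0.1799, so H₀ = 1.3899 rad = 79.63°.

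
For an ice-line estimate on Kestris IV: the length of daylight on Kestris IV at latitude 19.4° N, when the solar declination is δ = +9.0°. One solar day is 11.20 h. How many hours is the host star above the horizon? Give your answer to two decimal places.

5.80 h

cos H₀ = −tan φ · tan δ = −tan(+19.4°) × tan(+9.000°) = -0.0558, so H₀ = 1.6266 rad = 93.20°.
Daylight = 2H₀/(2π) × 11.20 h = (1.6266/π) × 11.20 = 5.80 h.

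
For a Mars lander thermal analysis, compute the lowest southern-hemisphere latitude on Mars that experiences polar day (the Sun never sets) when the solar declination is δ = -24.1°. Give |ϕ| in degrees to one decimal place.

Polar day requires cos h₀ = −tan ϕ tan δ ≤ −1, i.e. tan ϕ tan δ ≥ 1.
The boundary is |tan ϕ| · |tan δ| = 1, so |ϕ| = 90° − |δ| = 90° − 24.1° = 65.9° in the southern hemisphere.

|ϕ| = 65.9°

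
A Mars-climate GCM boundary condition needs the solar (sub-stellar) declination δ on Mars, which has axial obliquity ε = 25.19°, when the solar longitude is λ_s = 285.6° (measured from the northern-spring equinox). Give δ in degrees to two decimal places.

δ = -24.20°

sin δ = sin ε · sin λ_s = sin 25.19° × sin 285.6° = -0.409943.
δ = arcsin(-0.409943) = -24.20°.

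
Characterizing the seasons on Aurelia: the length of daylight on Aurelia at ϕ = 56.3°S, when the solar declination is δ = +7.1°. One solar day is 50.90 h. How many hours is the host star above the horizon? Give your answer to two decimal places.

22.41 h

cos h₀ = −tan ϕ · tan δ = −tan(-56.3°) × tan(+7.100°) = 0.1868, so h₀ = 1.3829 rad = 79.24°.
Daylight = 2h₀/(2π) × 50.90 h = (1.3829/π) × 50.90 = 22.41 h.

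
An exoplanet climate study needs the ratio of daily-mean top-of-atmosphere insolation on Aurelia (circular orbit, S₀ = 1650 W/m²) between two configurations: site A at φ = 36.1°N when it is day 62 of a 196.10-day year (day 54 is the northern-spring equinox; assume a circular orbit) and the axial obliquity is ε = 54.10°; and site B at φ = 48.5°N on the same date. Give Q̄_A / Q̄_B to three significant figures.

Q̄_A / Q̄_B ≈ 1.09

— Configuration A (φ=+36.1°):
Solar longitude: λ_s = 360° × (62 − 54)/196.10 = 14.686°.
sin δ = sin 54.10° × sin 14.686° = 0.20537, so δ = +11.851°.
cos H₀ = −tan(+36.1°) tan(+11.851°) = -0.1530, H₀ = 1.7244 rad.
Bracket: H₀ sin φ sin δ + cos φ cos δ sin H₀ = 1.7244×0.58920×0.20537 + 0.80799×0.97868×0.98822 = 0.208659 + 0.781448 = 0.990107.
Q̄ = (S₀/π) × [bracket] = (1650/π) × 0.990107 = 520.02 W/m².
— Configuration B (φ=+48.5°):
cos H₀ = −tan(+48.5°) tan(+11.851°) = -0.2372, H₀ = 1.8103 rad.
Bracket: H₀ sin φ sin δ + cos φ cos δ sin H₀ = 1.8103×0.74896×0.20537 + 0.66262×0.97868×0.97147 = 0.278449 + 0.629991 = 0.908440.
Q̄ = (S₀/π) × [bracket] = (1650/π) × 0.908440 = 477.12 W/m².
Ratio Q̄_A / Q̄_B = 520.02 / 477.12 = 1.090.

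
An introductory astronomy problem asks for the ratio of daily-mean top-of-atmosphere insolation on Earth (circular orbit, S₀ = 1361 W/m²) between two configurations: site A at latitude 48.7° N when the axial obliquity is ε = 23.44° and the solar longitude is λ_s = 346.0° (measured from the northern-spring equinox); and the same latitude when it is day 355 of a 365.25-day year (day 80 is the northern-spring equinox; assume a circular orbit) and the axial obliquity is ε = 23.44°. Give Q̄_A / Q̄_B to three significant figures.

Q̄_A / Q̄_B ≈ 2.59

— Configuration A (φ=+48.7°):
Solar declination: sin δ = sin ε · sin λ_s = sin 23.44° × sin 346.0° = -0.09623, so δ = -5.522°.
cos H₀ = −tan(+48.7°) tan(-5.522°) = 0.1101, H₀ = 1.4605 rad.
Bracket: H₀ sin φ sin δ + cos φ cos δ sin H₀ = 1.4605×0.75126×-0.09623 + 0.66000×0.99536×0.99393 = -0.105585 + 0.652950 = 0.547365.
Q̄ = (S₀/π) × [bracket] = (1361/π) × 0.547365 = 237.13 W/m².
— Configuration B (φ=+48.7°):
Solar longitude: λ_s = 360° × (355 − 80)/365.25 = 271.047°.
sin δ = sin 23.44° × sin 271.047° = -0.39772, so δ = -23.436°.
cos H₀ = −tan(+48.7°) tan(-23.436°) = 0.4934, H₀ = 1.0548 rad.
Bracket: H₀ sin φ sin δ + cos φ cos δ sin H₀ = 1.0548×0.75126×-0.39772 + 0.66000×0.91751×0.86979 = -0.315165 + 0.526707 = 0.211542.
Q̄ = (S₀/π) × [bracket] = (1361/π) × 0.211542 = 91.644 W/m².
Ratio Q̄_A / Q̄_B = 237.13 / 91.644 = 2.588.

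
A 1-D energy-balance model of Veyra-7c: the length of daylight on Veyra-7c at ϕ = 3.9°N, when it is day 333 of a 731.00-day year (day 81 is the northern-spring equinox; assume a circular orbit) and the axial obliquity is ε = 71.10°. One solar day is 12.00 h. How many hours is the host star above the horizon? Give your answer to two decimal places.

6.33 h

Solar longitude: L_s = 360° × (333 − 81)/731.00 = 124.104°.
sin δ = sin 71.10° × sin 124.104° = 0.78338, so δ = +51.571°.
cos h₀ = −tan ϕ · tan δ = −tan(+3.9°) × tan(+51.571°) = -0.0859, so h₀ = 1.6568 rad = 94.93°.
Daylight = 2h₀/(2π) × 12.00 h = (1.6568/π) × 12.00 = 6.33 h.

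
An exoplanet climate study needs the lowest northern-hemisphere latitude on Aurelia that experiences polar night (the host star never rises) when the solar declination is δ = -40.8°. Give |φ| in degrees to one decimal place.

|φ| = 49.2°

Polar night requires cos H₀ = −tan φ tan δ ≥ 1, i.e. tan φ tan δ ≤ −1.
The boundary is |tan φ| · |tan δ| = 1, so |φ| = 90° − |δ| = 90° − 40.8° = 49.2° in the northern hemisphere.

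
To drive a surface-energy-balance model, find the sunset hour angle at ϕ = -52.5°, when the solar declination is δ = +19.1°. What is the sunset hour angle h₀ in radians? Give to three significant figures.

cos h₀ = −tan ϕ · tan δ = −tan(-52.5°) × tan(+19.100°) = 0.4513, so h₀ = 1.1026 rad = 63.17°.

h₀ = 1.10 rad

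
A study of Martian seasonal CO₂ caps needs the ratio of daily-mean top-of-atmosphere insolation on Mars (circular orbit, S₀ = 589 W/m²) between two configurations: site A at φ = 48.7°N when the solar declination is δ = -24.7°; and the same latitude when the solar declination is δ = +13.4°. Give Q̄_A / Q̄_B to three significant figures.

— Configuration A (φ=+48.7°):
cos H₀ = −tan(+48.7°) tan(-24.700°) = 0.5235, H₀ = 1.0198 rad.
Bracket: H₀ sin φ sin δ + cos φ cos δ sin H₀ = 1.0198×0.75126×-0.41787 + 0.66000×0.90851×0.85200 = -0.320145 + 0.510873 = 0.190728.
Q̄ = (S₀/π) × [bracket] = (589/π) × 0.190728 = 35.759 W/m².
— Configuration B (φ=+48.7°):
cos H₀ = −tan(+48.7°) tan(+13.400°) = -0.2712, H₀ = 1.8454 rad.
Bracket: H₀ sin φ sin δ + cos φ cos δ sin H₀ = 1.8454×0.75126×0.23175 + 0.66000×0.97278×0.96253 = 0.321292 + 0.617978 = 0.939270.
Q̄ = (S₀/π) × [bracket] = (589/π) × 0.939270 = 176.10 W/m².
Ratio Q̄_A / Q̄_B = 35.759 / 176.10 = 0.2031.

Q̄_A / Q̄_B ≈ 0.203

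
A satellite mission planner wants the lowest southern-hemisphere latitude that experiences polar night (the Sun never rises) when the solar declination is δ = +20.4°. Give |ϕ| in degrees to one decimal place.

Polar night requires cos h₀ = −tan ϕ tan δ ≥ 1, i.e. tan ϕ tan δ ≤ −1.
The boundary is |tan ϕ| · |tan δ| = 1, so |ϕ| = 90° − |δ| = 90° − 20.4° = 69.6° in the southern hemisphere.

|ϕ| = 69.6°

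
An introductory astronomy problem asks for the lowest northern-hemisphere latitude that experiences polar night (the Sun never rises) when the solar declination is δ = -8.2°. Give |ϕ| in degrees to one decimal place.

|ϕ| = 81.8°

Polar night requires cos h₀ = −tan ϕ tan δ ≥ 1, i.e. tan ϕ tan δ ≤ −1.
The boundary is |tan ϕ| · |tan δ| = 1, so |ϕ| = 90° − |δ| = 90° − 8.2° = 81.8° in the northern hemisphere.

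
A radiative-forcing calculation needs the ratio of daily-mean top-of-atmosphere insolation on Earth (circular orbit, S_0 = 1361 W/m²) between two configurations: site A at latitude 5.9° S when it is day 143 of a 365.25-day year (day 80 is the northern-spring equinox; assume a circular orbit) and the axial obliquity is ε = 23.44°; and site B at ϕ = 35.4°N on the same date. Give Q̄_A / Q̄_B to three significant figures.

Q̄_A / Q̄_B ≈ 0.788

— Configuration A (ϕ=-5.9°):
Solar longitude: L_s = 360° × (143 − 80)/365.25 = 62.094°.
sin δ = sin 23.44° × sin 62.094° = 0.35153, so δ = +20.581°.
cos h₀ = −tan(-5.9°) tan(+20.581°) = 0.0388, h₀ = 1.5320 rad.
Bracket: h₀ sin ϕ sin δ + cos ϕ cos δ sin h₀ = 1.5320×-0.10279×0.35153 + 0.99470×0.93618×0.99925 = -0.055357 + 0.930520 = 0.875163.
Q̄ = (S_0/π) × [bracket] = (1361/π) × 0.875163 = 379.14 W/m².
— Configuration B (ϕ=+35.4°):
cos h₀ = −tan(+35.4°) tan(+20.581°) = -0.2669, h₀ = 1.8409 rad.
Bracket: h₀ sin ϕ sin δ + cos ϕ cos δ sin h₀ = 1.8409×0.57928×0.35153 + 0.81513×0.93618×0.96374 = 0.374870 + 0.735438 = 1.110308.
Q̄ = (S_0/π) × [bracket] = (1361/π) × 1.110308 = 481.01 W/m².
Ratio Q̄_A / Q̄_B = 379.14 / 481.01 = 0.7882.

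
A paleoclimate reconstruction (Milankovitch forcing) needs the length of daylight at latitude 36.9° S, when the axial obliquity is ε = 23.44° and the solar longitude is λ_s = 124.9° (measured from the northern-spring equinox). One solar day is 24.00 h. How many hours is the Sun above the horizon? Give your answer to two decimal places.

Solar declination: sin δ = sin ε · sin λ_s = sin 23.44° × sin 124.9° = 0.32625, so δ = +19.041°.
cos H₀ = −tan φ · tan δ = −tan(-36.9°) × tan(+19.041°) = 0.2591, so H₀ = 1.3087 rad = 74.98°.
Daylight = 2H₀/(2π) × 24.00 h = (1.3087/π) × 24.00 = 10.00 h.

10.00 h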